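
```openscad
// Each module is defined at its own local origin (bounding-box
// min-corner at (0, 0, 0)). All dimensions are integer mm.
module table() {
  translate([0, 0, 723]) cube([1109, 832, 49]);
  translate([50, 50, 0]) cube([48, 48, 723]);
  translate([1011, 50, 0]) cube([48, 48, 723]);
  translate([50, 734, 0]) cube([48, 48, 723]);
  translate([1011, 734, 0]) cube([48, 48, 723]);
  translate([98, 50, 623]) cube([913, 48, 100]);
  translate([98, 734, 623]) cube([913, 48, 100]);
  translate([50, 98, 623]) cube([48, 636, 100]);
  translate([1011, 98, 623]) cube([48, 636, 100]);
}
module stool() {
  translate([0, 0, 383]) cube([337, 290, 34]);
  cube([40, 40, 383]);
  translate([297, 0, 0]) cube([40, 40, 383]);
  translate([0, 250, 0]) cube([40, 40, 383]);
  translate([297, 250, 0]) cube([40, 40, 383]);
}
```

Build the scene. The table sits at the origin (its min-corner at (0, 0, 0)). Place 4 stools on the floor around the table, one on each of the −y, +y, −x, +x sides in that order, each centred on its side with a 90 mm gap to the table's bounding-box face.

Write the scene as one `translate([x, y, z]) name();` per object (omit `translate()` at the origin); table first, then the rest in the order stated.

table();
translate([386, -380, 0]) stool();
translate([386, 922, 0]) stool();
translate([-427, 271, 0]) stool();
translate([1199, 271, 0]) stool();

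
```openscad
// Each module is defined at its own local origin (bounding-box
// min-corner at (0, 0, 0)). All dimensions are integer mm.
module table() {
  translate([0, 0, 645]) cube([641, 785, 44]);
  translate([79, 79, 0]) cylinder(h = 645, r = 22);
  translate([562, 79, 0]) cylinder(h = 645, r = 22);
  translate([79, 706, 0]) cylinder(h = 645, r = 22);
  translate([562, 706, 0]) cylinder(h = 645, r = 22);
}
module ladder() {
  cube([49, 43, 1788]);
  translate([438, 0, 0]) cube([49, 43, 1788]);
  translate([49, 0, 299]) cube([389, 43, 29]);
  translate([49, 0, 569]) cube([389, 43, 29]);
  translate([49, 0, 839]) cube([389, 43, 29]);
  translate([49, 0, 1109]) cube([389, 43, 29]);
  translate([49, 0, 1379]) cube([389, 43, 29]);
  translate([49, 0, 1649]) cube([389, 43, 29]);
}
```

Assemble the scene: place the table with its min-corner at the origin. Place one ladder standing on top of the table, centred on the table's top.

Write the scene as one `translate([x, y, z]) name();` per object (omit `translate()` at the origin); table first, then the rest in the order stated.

table();
translate([77, 371, 689]) ladder();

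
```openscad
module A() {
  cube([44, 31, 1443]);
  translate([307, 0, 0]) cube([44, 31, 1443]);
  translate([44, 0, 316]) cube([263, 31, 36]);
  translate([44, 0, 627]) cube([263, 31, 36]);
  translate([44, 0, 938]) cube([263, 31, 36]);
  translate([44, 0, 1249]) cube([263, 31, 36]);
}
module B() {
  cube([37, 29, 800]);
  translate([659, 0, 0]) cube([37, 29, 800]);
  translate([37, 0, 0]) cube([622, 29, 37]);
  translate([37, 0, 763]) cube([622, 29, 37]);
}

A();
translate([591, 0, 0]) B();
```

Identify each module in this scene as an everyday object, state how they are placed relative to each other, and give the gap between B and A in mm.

The picture frame's nearest face is 240 mm from the ladder's +x face.

A is a ladder. B is a picture frame. The picture frame is on the floor beside the ladder on its +x side. The gap between the picture frame and the ladder is 240 mm.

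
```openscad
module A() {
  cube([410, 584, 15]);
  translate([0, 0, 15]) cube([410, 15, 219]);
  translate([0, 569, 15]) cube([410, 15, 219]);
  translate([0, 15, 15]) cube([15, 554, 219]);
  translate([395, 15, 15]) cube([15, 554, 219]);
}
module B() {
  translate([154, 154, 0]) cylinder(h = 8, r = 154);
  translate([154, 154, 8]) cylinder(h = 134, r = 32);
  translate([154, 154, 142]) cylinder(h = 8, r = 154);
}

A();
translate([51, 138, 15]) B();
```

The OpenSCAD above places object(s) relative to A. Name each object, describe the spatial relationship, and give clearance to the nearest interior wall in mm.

A is an open box. B is a spool. The spool sits inside the open box, centred. The clearance to the nearest interior wall is 36 mm.

Clearances: x = 36, y = 123; minimum 36 mm.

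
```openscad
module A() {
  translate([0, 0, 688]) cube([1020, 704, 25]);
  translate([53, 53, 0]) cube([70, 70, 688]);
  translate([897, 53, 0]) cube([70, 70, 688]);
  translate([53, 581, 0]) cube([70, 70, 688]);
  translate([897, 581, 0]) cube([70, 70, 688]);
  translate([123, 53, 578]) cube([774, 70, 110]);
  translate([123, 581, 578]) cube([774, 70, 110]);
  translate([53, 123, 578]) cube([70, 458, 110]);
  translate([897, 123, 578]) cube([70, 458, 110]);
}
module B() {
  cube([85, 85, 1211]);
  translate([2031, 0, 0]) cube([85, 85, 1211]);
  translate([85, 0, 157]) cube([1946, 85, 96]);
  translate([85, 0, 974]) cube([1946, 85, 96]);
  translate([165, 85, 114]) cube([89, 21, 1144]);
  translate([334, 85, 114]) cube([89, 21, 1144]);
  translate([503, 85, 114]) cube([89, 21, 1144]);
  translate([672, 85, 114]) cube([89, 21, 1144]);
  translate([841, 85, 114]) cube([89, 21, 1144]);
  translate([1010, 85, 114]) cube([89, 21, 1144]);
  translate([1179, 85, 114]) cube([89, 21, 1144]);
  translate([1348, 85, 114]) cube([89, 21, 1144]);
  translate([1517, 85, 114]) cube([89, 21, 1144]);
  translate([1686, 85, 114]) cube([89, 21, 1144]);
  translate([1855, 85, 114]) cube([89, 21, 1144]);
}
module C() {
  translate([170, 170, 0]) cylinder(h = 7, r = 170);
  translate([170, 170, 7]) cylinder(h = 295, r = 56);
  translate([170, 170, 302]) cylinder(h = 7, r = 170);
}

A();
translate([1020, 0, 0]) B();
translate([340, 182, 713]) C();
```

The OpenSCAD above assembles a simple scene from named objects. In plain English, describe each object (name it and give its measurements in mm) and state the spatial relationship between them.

A is a table: top 1020 mm (x) × 704 mm (y), 25 mm thick, upper face at z = 713 mm, on four 70×70 mm square legs, each inset 53 mm from the nearest pair of top edges, running from z = 0 to the bottom of the top. Four apron rails, 70 mm thick and 110 mm tall, run between adjacent legs with their top edges flush with the underside of the top and their outer faces flush with the legs' outer faces.

B is a fence section. Two 85×85 mm posts, 1211 mm tall, stand on the floor with a clear span of 1946 mm between their inner faces. Two horizontal rails of 85×96 mm section span the gap between the posts with their undersides at z = 157 mm and z = 974 mm, flush with the posts' −y face. 11 pickets, each 89 mm wide, 21 mm thick and 1144 mm tall, are fixed to the +y face of the rails with their bottoms at z = 114 mm, evenly spaced across the span with equal gaps (rounded down to the nearest mm) at the −x end and between each pair — any rounding remainder accumulates at the +x end.

C is a spool: two coaxial disc flanges of radius 170 mm and thickness 7 mm, joined by a core cylinder of radius 56 mm and height 295 mm. The lower flange rests on z = 0 and the three cylinders share a vertical axis.

The fence section is against the table's +x side, with their −y faces flush. The spool is on top of the table, centred.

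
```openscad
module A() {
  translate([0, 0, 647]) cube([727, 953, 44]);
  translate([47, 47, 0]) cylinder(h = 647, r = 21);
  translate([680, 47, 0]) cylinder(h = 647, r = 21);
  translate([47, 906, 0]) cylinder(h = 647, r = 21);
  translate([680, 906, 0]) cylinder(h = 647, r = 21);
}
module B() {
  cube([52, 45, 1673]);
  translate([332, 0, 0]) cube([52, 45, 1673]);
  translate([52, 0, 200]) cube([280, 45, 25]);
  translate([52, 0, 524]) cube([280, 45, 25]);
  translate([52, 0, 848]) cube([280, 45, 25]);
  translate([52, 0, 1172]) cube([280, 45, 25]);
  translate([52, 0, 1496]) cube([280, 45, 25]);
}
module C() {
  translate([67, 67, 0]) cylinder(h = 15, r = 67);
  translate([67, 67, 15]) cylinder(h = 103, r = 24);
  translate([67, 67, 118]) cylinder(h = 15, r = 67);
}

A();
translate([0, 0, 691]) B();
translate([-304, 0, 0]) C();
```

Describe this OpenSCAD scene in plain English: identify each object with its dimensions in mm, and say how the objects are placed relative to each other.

A is a table: top 727 mm (x) × 953 mm (y), 44 mm thick, upper face at z = 691 mm, on four round legs of 42 mm diameter, each leg's bounding box inset 26 mm from the nearest pair of top edges, running from z = 0 to the bottom of the top.

B is a straight ladder. Two 52×45 mm vertical rails, 1673 mm tall, stand 384 mm apart (outside-to-outside) with their front faces coplanar on the −y side. 5 rungs, each 45 mm deep and 25 mm tall, span between the inner faces of the rails, front faces flush with the rails. The lowest rung's underside is at z = 200 mm and rungs are spaced 324 mm apart (underside to underside).

C is a spool: two coaxial disc flanges of radius 67 mm and thickness 15 mm, joined by a core cylinder of radius 24 mm and height 103 mm. The lower flange rests on z = 0 and the three cylinders share a vertical axis.

The ladder is on top of the table. The spool is on the floor beside the table on its −x side.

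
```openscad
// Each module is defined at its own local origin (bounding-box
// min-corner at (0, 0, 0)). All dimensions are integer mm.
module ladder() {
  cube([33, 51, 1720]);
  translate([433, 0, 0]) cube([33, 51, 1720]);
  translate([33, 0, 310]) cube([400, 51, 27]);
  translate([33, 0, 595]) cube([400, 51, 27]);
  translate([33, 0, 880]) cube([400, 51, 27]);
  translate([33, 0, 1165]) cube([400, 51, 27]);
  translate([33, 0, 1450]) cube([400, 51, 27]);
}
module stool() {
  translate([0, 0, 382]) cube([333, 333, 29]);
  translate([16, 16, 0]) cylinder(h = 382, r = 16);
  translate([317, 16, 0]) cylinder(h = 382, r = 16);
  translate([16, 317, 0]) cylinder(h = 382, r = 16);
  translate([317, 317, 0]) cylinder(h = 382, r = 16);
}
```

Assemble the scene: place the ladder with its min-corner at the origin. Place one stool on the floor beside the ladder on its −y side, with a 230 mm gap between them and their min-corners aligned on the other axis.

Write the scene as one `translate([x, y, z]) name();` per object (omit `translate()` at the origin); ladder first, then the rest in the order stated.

ladder();
translate([0, -563, 0]) stool();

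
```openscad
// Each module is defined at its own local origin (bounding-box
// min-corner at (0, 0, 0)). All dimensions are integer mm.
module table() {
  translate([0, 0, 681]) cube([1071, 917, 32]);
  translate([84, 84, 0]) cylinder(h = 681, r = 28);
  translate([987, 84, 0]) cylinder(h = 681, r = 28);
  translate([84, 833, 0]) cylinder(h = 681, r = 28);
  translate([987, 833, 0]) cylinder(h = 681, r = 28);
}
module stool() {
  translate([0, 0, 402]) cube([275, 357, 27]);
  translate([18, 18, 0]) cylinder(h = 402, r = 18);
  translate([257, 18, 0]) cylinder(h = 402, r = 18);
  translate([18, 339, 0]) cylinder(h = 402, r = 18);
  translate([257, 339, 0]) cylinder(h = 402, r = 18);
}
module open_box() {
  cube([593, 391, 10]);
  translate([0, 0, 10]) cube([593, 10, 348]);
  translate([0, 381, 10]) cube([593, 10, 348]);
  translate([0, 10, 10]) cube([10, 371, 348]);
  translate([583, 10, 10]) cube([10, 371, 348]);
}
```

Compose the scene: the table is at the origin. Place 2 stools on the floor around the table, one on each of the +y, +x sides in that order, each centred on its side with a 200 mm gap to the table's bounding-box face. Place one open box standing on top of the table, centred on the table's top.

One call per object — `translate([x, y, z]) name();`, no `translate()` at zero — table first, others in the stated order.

table();
translate([398, 1117, 0]) stool();
translate([1271, 280, 0]) stool();
translate([239, 263, 713]) open_box();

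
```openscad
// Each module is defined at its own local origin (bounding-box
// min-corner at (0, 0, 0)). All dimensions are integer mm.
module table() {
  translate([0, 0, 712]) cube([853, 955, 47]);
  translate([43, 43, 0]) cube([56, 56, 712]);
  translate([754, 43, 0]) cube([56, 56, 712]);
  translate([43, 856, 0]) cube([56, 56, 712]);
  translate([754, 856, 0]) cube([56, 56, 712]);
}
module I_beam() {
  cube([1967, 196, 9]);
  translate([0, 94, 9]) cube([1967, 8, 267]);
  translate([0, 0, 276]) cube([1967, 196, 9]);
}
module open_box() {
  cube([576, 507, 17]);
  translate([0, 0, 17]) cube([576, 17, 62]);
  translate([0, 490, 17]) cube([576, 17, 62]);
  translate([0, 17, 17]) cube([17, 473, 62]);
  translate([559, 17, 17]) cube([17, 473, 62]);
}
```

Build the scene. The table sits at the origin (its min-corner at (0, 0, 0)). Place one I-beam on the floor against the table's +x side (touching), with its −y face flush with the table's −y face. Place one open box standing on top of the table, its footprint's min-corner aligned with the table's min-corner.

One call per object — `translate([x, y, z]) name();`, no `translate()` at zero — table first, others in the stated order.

table();
translate([853, 0, 0]) I_beam();
translate([0, 0, 759]) open_box();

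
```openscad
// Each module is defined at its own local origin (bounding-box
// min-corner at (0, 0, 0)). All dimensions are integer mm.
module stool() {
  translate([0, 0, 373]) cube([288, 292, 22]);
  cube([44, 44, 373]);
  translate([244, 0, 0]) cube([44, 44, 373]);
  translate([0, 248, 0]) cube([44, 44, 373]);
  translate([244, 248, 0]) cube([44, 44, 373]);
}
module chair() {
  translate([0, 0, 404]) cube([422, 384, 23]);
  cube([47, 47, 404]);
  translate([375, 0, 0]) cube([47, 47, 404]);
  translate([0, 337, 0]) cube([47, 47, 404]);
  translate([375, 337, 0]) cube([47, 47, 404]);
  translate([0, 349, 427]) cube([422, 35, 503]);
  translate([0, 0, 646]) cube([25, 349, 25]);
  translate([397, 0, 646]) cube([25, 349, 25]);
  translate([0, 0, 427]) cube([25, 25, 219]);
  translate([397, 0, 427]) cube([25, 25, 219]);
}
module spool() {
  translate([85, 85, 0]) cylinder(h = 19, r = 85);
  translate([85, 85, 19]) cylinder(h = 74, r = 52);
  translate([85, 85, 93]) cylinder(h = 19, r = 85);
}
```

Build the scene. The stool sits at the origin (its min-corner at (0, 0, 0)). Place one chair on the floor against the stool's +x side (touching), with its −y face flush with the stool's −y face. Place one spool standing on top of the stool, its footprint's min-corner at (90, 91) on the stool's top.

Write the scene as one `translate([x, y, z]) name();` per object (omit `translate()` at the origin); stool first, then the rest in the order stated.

stool();
translate([288, 0, 0]) chair();
translate([90, 91, 395]) spool();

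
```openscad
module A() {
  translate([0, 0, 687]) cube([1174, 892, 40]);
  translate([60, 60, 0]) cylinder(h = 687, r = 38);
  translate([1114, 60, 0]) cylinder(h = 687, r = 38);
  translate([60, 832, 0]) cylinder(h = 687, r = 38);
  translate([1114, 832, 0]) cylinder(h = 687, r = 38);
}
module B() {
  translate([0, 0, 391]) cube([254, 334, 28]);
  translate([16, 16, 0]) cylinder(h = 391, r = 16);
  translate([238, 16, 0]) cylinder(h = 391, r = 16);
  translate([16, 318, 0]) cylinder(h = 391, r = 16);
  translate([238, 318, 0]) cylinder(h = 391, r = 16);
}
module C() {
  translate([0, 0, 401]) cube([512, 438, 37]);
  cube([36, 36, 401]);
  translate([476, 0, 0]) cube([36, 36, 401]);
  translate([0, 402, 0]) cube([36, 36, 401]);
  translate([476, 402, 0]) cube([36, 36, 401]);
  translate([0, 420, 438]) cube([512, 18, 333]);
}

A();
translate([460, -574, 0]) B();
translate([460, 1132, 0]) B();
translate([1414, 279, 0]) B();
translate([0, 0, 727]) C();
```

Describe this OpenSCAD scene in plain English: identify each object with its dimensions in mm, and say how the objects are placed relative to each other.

A is a rectangular dining table. The top is 1174×892×40 mm with its upper surface at z = 727 mm. It stands on four round legs of 76 mm diameter, each leg's bounding box inset 22 mm from the nearest pair of top edges, running from the floor to the underside of the top.

B is a four-legged stool. The seat is a 254×334×28 mm slab whose top surface is at z = 419 mm; four round legs, each 32 mm in diameter, run from the floor (z = 0) to the underside of the seat, each leg's axis is inset half a diameter from the nearest pair of seat edges (so the leg's bounding box is flush with the corner).

C is a chair. The seat is a 512×438×37 mm slab with its top at z = 438 mm, on four 36×36 mm corner legs (flush with the seat edges, standing on z = 0). A flat backrest 18 mm thick, 333 mm tall, spans the full seat width and rises from the seat top along its +y edge, rear face flush with the rear of the seat.

Three stools sit around the table at the −y, +y, +x sides. The chair is on top of the table.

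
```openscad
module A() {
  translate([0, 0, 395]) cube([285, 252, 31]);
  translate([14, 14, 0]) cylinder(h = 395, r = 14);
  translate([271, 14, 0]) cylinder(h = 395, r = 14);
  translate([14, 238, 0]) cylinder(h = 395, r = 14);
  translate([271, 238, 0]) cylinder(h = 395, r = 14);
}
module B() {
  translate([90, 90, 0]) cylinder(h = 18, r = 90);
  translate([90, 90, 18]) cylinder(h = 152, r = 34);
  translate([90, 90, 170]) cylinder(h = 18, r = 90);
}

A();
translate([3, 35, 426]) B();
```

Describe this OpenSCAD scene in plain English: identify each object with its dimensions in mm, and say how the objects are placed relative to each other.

A is a four-legged stool. The seat is 285×252 mm, 31 mm thick, top at z = 426 mm. It stands on four round legs, each 28 mm in diameter, from z = 0 to the seat underside, each leg's axis is inset half a diameter from the nearest pair of seat edges (so the leg's bounding box is flush with the corner).

B is a spool: two coaxial disc flanges of radius 90 mm and thickness 18 mm, joined by a core cylinder of radius 34 mm and height 152 mm. The lower flange rests on z = 0 and the three cylinders share a vertical axis.

The spool is on top of the stool.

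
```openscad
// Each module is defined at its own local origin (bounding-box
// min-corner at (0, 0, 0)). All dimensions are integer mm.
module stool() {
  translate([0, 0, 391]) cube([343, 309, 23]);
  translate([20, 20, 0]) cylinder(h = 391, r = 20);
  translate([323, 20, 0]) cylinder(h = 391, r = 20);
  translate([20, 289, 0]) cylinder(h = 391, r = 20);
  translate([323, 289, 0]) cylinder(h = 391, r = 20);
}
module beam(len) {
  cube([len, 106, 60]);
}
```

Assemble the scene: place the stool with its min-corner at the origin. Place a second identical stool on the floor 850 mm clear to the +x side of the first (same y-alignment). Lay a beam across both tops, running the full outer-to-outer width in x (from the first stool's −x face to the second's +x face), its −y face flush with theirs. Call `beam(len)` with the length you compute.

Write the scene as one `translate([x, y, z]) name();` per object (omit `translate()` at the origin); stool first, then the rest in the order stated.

stool();
translate([1193, 0, 0]) stool();
translate([0, 0, 414]) beam(1536);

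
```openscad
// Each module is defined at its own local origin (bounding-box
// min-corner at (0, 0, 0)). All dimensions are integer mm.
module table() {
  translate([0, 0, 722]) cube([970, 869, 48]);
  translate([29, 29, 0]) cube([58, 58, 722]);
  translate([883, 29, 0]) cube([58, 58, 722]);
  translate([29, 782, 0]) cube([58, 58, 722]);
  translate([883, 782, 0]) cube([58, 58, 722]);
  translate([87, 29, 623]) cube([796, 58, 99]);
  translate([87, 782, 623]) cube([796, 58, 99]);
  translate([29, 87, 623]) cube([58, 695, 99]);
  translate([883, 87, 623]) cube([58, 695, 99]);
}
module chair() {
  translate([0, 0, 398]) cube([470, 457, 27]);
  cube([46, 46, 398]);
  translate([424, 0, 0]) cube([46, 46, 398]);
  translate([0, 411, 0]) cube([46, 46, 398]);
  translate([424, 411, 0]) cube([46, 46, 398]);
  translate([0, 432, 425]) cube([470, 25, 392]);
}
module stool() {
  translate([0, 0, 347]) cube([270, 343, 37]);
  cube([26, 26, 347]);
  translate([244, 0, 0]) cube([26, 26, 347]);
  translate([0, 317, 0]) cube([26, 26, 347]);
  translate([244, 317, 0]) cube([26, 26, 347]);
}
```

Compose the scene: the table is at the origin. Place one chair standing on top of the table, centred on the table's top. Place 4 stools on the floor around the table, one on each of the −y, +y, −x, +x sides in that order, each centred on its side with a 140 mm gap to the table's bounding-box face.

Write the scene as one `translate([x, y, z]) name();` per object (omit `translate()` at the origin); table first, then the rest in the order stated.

table();
translate([250, 206, 770]) chair();
translate([350, -483, 0]) stool();
translate([350, 1009, 0]) stool();
translate([-410, 263, 0]) stool();
translate([1110, 263, 0]) stool();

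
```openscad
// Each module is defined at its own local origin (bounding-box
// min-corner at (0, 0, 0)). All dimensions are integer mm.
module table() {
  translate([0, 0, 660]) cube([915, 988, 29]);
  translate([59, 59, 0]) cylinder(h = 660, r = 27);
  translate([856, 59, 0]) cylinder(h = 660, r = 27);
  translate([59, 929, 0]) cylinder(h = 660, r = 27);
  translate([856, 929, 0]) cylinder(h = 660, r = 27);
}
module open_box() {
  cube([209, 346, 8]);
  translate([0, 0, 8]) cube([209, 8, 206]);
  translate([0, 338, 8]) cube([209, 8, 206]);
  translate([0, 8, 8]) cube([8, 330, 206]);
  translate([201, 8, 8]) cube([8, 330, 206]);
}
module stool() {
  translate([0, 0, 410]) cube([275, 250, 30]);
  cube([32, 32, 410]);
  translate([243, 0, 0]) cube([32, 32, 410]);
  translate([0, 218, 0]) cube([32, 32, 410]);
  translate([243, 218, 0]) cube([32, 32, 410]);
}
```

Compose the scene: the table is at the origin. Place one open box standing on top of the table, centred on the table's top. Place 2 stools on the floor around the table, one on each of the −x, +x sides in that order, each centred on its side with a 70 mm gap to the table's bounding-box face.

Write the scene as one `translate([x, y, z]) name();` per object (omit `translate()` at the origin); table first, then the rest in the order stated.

table();
translate([353, 321, 689]) open_box();
translate([-345, 369, 0]) stool();
translate([985, 369, 0]) stool();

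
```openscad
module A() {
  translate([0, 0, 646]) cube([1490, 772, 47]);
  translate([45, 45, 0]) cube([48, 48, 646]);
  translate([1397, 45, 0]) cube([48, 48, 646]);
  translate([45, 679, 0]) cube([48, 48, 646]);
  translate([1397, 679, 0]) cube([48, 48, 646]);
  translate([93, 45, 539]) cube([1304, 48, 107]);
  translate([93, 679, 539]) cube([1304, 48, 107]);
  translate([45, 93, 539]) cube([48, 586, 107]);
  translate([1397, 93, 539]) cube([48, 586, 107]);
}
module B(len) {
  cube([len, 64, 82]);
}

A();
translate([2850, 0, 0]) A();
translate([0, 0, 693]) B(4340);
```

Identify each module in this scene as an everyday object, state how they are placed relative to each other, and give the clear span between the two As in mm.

A is a table. B is a beam. A beam spans the tops of two tables. The clear span between the two tables is 1360 mm.

Second table starts at x = 2850; first ends at x = 1490; clear span = 2850 − 1490 = 1360 mm.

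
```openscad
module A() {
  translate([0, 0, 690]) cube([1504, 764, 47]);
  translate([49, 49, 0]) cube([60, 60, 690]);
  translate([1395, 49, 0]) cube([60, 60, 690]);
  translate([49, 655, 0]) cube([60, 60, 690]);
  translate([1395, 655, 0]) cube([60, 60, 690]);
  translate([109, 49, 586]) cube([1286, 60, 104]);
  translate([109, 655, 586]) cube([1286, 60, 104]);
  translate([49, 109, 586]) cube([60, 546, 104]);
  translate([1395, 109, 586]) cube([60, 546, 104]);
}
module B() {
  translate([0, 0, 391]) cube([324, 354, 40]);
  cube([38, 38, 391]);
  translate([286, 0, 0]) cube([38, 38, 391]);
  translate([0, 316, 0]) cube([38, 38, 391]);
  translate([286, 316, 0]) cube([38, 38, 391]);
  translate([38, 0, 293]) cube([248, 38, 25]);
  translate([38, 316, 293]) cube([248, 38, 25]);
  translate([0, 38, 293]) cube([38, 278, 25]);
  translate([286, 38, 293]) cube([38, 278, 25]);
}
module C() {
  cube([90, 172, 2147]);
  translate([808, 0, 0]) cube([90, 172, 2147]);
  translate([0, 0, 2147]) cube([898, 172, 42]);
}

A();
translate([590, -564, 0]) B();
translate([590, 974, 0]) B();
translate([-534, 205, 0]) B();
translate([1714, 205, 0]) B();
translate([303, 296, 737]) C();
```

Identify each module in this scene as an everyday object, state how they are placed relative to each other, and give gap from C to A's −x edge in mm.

The door frame's min-x is at 303; the table's min-x is 0; gap = 303 mm.

A is a table. B is a stool. C is a door frame. Four stools sit around the table at the −y, +y, −x, +x sides. The door frame is on top of the table, centred. The gap from the door frame to the table's −x edge is 303 mm.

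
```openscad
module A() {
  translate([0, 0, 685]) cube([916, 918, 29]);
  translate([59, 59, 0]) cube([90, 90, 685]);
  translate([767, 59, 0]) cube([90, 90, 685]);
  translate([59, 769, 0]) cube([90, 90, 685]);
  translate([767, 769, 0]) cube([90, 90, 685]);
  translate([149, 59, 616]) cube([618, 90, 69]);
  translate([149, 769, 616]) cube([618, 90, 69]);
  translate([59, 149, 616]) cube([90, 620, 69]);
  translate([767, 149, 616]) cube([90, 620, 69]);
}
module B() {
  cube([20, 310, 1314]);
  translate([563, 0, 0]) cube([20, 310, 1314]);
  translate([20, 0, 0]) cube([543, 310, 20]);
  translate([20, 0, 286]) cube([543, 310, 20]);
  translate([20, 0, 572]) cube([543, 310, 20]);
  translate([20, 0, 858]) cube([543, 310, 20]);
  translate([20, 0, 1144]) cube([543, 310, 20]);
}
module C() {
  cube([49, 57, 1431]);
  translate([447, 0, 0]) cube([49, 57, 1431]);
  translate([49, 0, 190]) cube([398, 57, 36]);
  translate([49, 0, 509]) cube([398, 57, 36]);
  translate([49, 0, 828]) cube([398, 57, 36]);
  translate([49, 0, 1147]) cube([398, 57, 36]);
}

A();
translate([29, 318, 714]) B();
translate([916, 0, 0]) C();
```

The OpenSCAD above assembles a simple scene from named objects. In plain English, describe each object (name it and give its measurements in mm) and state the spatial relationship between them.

A is a table with a 916×918 mm rectangular top, 29 mm thick, top surface at z = 714 mm, supported by four 90×90 mm square legs, each inset 59 mm from the nearest pair of top edges, running from the floor. Four apron rails, 90 mm thick and 69 mm tall, run between adjacent legs with their top edges flush with the underside of the top and their outer faces flush with the legs' outer faces.

B is an open bookshelf. Two side panels, each 20 mm thick, 310 mm deep and 1314 mm tall, stand 583 mm apart (outside-to-outside). Between them sit 5 shelves, each 20 mm thick and 310 mm deep, spanning the full gap between the sides. The bottom shelf rests on the floor (its underside at z = 0) and the clear gap between one shelf's top and the next shelf's underside is 266 mm.

C is a straight ladder. Two 49×57 mm vertical rails, 1431 mm tall, stand 496 mm apart (outside-to-outside) with their front faces coplanar on the −y side. 4 rungs, each 57 mm deep and 36 mm tall, span between the inner faces of the rails, front faces flush with the rails. The lowest rung's underside is at z = 190 mm and rungs are spaced 319 mm apart (underside to underside).

The bookshelf is on top of the table. The ladder is against the table's +x side, with their −y faces flush.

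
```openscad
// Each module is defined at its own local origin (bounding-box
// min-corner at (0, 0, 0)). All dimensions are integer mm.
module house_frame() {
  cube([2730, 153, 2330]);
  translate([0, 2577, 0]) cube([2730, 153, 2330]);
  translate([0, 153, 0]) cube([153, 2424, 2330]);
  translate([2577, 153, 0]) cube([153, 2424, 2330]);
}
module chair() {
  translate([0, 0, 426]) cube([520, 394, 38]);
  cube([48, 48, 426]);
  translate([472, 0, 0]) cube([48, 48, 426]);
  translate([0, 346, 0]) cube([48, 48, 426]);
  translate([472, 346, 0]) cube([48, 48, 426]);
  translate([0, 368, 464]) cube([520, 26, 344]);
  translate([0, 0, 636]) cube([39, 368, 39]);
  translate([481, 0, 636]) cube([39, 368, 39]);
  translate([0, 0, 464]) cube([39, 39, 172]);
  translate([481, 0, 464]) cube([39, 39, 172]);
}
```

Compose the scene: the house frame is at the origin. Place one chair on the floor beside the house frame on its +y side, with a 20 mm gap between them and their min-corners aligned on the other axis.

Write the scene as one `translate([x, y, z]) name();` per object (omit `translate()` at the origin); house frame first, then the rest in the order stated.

house_frame();
translate([0, 2750, 0]) chair();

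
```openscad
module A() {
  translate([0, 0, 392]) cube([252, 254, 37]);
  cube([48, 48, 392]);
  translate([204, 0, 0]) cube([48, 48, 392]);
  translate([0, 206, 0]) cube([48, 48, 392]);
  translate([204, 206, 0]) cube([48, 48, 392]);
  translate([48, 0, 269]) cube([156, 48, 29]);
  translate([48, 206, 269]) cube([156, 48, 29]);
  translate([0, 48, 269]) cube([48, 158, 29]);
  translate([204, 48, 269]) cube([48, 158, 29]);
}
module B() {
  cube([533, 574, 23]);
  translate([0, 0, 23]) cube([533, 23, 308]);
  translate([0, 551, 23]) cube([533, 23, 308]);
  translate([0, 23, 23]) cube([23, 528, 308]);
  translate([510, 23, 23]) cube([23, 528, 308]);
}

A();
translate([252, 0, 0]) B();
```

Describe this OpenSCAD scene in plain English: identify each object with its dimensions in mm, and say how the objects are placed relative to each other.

A is a four-legged stool. The seat is 252×254 mm, 37 mm thick, top at z = 429 mm. It stands on four square legs, each 48×48 mm in cross-section, from z = 0 to the seat underside, each flush with a corner of the seat. Four stretchers, 48 mm wide and 29 mm tall, connect adjacent legs with their undersides at z = 269 mm, each running between the inner faces of the legs it joins and aligned with the legs' outer faces on the other axis.

B is an open storage box with external size 533×574×331 mm and wall thickness 23 mm (the base is also 23 mm thick). The base covers the whole footprint; the four walls stand on the base, with the y-facing walls full-width and the x-facing walls fitting between their inner faces.

The open box is against the stool's +x side, with their −y faces flush.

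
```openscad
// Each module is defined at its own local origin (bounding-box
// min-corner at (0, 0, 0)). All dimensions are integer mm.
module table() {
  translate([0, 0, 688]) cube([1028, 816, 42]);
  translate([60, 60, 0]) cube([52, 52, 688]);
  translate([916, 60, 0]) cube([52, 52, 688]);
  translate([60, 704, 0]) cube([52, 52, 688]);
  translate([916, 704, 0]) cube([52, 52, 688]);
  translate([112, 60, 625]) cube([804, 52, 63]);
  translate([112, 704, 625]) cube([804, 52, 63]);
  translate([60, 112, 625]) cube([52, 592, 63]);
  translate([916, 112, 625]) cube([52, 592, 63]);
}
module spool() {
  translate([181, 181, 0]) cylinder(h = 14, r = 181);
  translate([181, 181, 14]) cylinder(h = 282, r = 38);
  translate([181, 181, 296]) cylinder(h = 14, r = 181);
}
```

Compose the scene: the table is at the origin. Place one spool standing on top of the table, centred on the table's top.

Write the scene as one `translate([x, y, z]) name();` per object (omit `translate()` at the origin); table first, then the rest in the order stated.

table();
translate([333, 227, 730]) spool();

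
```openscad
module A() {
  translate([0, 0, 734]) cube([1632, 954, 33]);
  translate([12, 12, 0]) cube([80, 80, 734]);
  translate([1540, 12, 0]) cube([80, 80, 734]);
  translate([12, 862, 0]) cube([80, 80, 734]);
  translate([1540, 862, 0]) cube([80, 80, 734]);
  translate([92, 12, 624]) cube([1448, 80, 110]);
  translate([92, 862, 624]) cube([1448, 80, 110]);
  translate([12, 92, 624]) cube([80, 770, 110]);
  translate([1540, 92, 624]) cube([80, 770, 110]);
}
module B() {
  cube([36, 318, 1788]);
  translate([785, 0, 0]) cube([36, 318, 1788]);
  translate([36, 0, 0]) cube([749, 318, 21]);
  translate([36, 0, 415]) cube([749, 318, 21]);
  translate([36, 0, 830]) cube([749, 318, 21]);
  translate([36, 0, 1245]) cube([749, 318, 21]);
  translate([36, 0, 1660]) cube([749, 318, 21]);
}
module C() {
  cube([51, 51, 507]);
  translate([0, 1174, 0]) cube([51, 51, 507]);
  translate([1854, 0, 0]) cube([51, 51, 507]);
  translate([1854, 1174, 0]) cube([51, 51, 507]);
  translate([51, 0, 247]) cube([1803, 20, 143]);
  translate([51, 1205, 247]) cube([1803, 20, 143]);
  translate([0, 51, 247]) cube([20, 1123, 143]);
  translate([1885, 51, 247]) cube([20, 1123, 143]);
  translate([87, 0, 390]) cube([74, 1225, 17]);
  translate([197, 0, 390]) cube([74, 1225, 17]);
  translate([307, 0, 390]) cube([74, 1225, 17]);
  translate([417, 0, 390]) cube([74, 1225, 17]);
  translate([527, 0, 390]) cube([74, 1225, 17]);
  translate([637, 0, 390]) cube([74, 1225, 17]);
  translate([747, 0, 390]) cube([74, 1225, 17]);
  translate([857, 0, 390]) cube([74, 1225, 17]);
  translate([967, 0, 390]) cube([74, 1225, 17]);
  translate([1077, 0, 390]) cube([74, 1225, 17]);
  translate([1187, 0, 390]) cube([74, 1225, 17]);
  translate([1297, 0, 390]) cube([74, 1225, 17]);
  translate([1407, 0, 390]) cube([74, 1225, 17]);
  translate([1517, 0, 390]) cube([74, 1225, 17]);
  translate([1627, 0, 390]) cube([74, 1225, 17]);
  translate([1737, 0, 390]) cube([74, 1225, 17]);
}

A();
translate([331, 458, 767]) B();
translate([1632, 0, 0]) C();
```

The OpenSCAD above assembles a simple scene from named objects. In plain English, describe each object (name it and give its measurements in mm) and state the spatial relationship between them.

A is a table: top 1632 mm (x) × 954 mm (y), 33 mm thick, upper face at z = 767 mm, on four 80×80 mm square legs, each inset 12 mm from the nearest pair of top edges, running from z = 0 to the bottom of the top. Four apron rails, 80 mm thick and 110 mm tall, run between adjacent legs with their top edges flush with the underside of the top and their outer faces flush with the legs' outer faces.

B is an open bookshelf. Two side panels, each 36 mm thick, 318 mm deep and 1788 mm tall, stand 821 mm apart (outside-to-outside). Between them sit 5 shelves, each 21 mm thick and 318 mm deep, spanning the full gap between the sides. The bottom shelf rests on the floor (its underside at z = 0) and the clear gap between one shelf's top and the next shelf's underside is 394 mm.

C is a bed frame 1905 mm long (x) by 1225 mm wide (y). Four 51×51 mm corner posts, 507 mm tall, at the corners of the footprint. Four rails of 20 mm thickness and 143 mm height run between adjacent posts with their undersides at z = 247 mm, their outer faces flush with the outside of the frame (the two x-running rails run between the posts' inner faces; the two y-running rails run between the posts' inner faces). 16 slats, each 74 mm wide (x) and 17 mm thick, lie across the top of the two x-running rails, running the full 1225 mm width of the frame in y; the slats are evenly spaced along x between the inner faces of the end posts with equal gaps (rounded down to the nearest mm) at the −x end and between each pair — any rounding remainder accumulates at the +x end.

The bookshelf is on top of the table. The bed frame is against the table's +x side, with their −y faces flush.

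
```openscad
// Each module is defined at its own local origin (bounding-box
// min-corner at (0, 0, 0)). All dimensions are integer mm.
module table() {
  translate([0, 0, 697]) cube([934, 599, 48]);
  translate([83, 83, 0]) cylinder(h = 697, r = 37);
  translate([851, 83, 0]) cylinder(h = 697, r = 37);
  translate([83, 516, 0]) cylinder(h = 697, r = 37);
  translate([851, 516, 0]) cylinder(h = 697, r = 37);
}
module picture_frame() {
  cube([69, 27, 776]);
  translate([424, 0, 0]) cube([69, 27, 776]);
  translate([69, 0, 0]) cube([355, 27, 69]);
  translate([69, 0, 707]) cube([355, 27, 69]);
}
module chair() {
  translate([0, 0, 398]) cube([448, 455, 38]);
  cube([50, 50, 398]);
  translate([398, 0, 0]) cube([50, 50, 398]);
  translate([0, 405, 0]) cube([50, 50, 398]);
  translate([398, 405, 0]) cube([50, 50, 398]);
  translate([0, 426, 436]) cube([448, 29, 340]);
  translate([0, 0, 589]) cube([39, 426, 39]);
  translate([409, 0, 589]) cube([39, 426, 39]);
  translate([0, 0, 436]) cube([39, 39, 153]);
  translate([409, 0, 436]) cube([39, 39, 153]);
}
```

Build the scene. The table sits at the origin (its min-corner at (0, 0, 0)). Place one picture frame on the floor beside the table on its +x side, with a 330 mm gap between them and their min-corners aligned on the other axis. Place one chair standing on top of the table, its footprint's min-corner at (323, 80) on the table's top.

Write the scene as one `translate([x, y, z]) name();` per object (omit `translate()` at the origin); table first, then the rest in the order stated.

table();
translate([1264, 0, 0]) picture_frame();
translate([323, 80, 745]) chair();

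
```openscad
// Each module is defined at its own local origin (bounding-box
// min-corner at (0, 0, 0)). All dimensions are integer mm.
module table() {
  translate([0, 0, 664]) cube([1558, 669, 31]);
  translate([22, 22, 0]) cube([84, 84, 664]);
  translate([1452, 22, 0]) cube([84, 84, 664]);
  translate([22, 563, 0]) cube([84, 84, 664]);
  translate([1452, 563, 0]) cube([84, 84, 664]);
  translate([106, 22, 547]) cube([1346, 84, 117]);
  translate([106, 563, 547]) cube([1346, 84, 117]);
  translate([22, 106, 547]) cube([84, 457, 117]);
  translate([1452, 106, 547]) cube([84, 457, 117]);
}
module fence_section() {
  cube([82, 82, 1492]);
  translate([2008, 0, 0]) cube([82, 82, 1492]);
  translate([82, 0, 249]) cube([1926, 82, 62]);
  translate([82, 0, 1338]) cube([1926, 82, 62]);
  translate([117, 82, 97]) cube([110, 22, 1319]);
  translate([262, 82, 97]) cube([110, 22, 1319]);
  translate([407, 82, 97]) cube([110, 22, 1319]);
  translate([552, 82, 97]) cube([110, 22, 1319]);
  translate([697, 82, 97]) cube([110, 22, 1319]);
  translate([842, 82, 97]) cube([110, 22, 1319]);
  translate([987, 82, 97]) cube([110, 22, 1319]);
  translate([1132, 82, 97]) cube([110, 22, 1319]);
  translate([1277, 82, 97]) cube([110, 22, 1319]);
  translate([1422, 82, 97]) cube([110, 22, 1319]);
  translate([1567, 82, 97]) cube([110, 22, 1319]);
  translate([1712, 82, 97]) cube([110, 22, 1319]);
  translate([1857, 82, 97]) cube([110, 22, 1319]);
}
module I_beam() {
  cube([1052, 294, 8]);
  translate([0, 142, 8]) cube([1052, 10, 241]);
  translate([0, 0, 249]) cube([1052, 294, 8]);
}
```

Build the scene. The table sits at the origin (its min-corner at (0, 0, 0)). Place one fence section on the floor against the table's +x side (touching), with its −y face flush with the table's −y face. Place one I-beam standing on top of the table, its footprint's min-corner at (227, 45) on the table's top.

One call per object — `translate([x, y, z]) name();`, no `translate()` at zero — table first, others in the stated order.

table();
translate([1558, 0, 0]) fence_section();
translate([227, 45, 695]) I_beam();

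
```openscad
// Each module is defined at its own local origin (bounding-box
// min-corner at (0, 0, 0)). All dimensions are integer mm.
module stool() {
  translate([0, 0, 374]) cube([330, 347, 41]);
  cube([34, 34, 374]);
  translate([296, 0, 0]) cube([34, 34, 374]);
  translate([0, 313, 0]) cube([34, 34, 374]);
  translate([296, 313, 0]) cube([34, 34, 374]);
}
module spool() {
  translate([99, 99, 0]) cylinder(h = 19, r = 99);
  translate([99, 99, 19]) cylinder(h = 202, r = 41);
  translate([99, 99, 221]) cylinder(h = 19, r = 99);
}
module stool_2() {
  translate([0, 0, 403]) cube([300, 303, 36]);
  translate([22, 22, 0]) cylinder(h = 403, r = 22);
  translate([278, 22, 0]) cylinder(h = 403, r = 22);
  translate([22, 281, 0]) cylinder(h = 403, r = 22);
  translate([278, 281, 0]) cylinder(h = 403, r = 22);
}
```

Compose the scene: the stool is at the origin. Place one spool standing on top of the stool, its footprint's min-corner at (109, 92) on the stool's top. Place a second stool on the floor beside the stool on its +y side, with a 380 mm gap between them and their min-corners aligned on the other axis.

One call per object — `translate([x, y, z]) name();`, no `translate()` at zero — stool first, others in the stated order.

stool();
translate([109, 92, 415]) spool();
translate([0, 727, 0]) stool_2();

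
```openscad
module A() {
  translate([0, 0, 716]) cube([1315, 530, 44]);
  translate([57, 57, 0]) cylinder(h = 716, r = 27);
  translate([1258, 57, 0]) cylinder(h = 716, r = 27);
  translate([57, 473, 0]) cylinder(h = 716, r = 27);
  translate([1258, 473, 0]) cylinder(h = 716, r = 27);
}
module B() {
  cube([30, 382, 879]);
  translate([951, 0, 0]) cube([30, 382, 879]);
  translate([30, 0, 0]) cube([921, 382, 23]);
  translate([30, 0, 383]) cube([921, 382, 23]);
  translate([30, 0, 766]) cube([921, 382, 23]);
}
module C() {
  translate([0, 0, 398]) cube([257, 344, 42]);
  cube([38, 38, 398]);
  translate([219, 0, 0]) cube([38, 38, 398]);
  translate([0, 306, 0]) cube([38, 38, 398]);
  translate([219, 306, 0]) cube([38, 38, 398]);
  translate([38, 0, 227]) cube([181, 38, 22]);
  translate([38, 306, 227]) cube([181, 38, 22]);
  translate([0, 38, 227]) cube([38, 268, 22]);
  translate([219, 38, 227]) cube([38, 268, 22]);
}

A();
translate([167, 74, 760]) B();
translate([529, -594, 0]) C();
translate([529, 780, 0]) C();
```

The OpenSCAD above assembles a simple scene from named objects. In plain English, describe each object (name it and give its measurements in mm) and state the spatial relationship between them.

A is a table with a 1315×530 mm rectangular top, 44 mm thick, top surface at z = 760 mm, supported by four round legs of 54 mm diameter, each leg's bounding box inset 30 mm from the nearest pair of top edges, running from the floor.

B is a bookshelf 981 mm wide overall, 382 mm deep and 879 mm tall. The two sides are 30 mm thick vertical panels. 3 horizontal shelves of 23 mm thickness span between the inner faces of the sides; the lowest shelf sits on the floor and shelves are stacked with a clear vertical gap of 360 mm between each pair.

C is a four-legged stool. The seat is a 257×344×42 mm slab whose top surface is at z = 440 mm; four square legs, each 38×38 mm in cross-section, run from the floor (z = 0) to the underside of the seat, each flush with a corner of the seat. Four stretchers, 38 mm wide and 22 mm tall, connect adjacent legs with their undersides at z = 227 mm, each running between the inner faces of the legs it joins and aligned with the legs' outer faces on the other axis.

The bookshelf is on top of the table, centred. Two stools sit around the table at the −y, +y sides.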